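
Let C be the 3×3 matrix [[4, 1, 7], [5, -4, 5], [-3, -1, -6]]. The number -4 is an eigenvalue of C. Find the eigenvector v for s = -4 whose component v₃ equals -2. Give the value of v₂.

C + 4I = [[8, 1, 7], [5, 0, 5], [-3, -1, -2]].
Solving (C + 4I)v = 0 gives the eigenspace spanned by (2, -2, -2).
With v₃ = -2, v = (2, -2, -2), so v₂ = -2.

-2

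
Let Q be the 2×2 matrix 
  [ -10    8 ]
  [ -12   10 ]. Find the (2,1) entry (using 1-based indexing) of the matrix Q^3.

Characteristic polynomial: t^2 - 4 = (t - 2)(t + 2), so the eigenvalues are -2, 2.
t=-2: eigenvector (1, 1).
t=2: eigenvector (-2, -3).
P = [[1, -2], [1, -3]], D = diag(-2, 2), P⁻¹ = [[3, -2], [1, -1]].
Q³ = P·diag(-8, 8)·P⁻¹ = [[-40, 32], [-48, 40]].
The requested entry is -48.

-48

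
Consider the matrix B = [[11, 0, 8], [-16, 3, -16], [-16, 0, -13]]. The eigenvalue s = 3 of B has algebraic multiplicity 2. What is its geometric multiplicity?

2

B − 3I = [[8, 0, 8], [-16, 0, -16], [-16, 0, -16]].
This matrix has rank 1, so its null space has dimension 3 − 1 = 2.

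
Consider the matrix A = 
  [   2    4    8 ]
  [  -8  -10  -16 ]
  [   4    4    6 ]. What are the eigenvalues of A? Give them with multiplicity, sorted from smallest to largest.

Characteristic polynomial: p(t) = t^3 + 2t^2 - 4t - 8 = (t - 2)(t + 2)^2.
Roots (with multiplicity): -2, -2, 2.

-2, -2, 2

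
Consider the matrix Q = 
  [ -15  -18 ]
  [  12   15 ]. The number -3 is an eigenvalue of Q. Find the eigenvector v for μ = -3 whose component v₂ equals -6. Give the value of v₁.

9

Q + 3I = [[-12, -18], [12, 18]].
Solving (Q + 3I)v = 0 gives the eigenspace spanned by (9, -6).
With v₂ = -6, v = (9, -6), so v₁ = 9.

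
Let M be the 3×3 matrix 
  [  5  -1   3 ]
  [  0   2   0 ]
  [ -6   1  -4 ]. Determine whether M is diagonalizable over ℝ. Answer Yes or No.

No

Characteristic polynomial: p(t) = t^3 - 3t^2 + 4 = (t - 2)^2(t + 1).
t = 2 has algebraic multiplicity 2; rank(M − 2I) = 2, so geometric multiplicity = 1.
Geometric multiplicity < algebraic multiplicity, so M is not diagonalizable.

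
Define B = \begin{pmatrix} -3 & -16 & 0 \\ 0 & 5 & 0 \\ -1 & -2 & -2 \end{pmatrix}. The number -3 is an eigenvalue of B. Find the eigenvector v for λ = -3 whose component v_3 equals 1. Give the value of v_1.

1

B + 3I = [[0, -16, 0], [0, 8, 0], [-1, -2, 1]].
Solving (B + 3I)v = 0 gives the eigenspace spanned by (1, 0, 1).
With v_3 = 1, v = (1, 0, 1), so v_1 = 1.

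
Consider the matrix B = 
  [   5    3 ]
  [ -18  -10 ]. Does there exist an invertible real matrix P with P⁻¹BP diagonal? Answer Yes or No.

Yes

Characteristic polynomial: p(t) = t^2 + 5t + 4 = (t + 1)(t + 4).
All 2 eigenvalues are distinct, so B is diagonalizable.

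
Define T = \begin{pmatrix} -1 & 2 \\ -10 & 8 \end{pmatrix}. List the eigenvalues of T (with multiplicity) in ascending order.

3, 4

Characteristic polynomial: p(s) = s^2 - 7s + 12 = (s - 4)(s - 3).
Roots (with multiplicity): 3, 4.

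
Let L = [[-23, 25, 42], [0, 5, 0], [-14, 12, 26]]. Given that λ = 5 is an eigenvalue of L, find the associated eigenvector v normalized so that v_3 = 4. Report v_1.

L − 5I = [[-28, 25, 42], [0, 0, 0], [-14, 12, 21]].
Solving (L − 5I)v = 0 gives the eigenspace spanned by (6, 0, 4).
With v_3 = 4, v = (6, 0, 4), so v_1 = 6.

6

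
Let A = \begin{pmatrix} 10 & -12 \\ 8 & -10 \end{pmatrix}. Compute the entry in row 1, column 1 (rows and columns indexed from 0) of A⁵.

-160

Characteristic polynomial: μ^2 - 4 = (μ - 2)(μ + 2), so the eigenvalues are -2, 2.
μ=-2: eigenvector (-1, -1).
μ=2: eigenvector (3, 2).
P = [[-1, 3], [-1, 2]], D = diag(-2, 2), P⁻¹ = [[2, -3], [1, -1]].
A⁵ = P·diag(-32, 32)·P⁻¹ = [[160, -192], [128, -160]].
The requested entry is -160.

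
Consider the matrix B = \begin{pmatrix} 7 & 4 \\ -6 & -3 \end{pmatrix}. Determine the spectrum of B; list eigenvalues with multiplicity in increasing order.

1, 3

Characteristic polynomial: p(λ) = λ^2 - 4λ + 3 = (λ - 3)(λ - 1).
Roots (with multiplicity): 1, 3.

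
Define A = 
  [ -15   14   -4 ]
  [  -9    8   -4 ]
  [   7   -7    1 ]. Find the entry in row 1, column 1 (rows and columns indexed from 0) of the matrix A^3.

Characteristic polynomial: r^3 + 6r^2 - r - 6 = (r - 1)(r + 1)(r + 6), so the eigenvalues are -6, -1, 1.
r=-1: eigenvector (1, 1, 0).
r=1: eigenvector (-2, -2, 1).
r=-6: eigenvector (-2, -1, 1).
P = [[1, -2, -2], [1, -2, -1], [0, 1, 1]], D = diag(-1, 1, -6), P⁻¹ = [[1, 0, 2], [1, -1, 1], [-1, 1, 0]].
A³ = P·diag(-1, 1, -216)·P⁻¹ = [[-435, 434, -4], [-219, 218, -4], [217, -217, 1]].
The requested entry is 218.

218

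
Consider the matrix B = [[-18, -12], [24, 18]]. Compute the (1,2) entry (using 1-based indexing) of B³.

Characteristic polynomial: μ^2 - 36 = (μ - 6)(μ + 6), so the eigenvalues are -6, 6.
μ=-6: eigenvector (1, -1).
μ=6: eigenvector (1, -2).
P = [[1, 1], [-1, -2]], D = diag(-6, 6), P⁻¹ = [[2, 1], [-1, -1]].
B³ = P·diag(-216, 216)·P⁻¹ = [[-648, -432], [864, 648]].
The requested entry is -432.

-432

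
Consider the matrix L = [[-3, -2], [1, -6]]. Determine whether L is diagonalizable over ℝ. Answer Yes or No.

Yes

Characteristic polynomial: p(s) = s^2 + 9s + 20 = (s + 4)(s + 5).
All 2 eigenvalues are distinct, so L is diagonalizable.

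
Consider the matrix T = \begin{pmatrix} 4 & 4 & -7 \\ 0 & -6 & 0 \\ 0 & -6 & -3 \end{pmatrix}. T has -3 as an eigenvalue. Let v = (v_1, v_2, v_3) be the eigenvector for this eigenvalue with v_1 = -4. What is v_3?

T + 3I = [[7, 4, -7], [0, -3, 0], [0, -6, 0]].
Solving (T + 3I)v = 0 gives the eigenspace spanned by (-4, 0, -4).
With v_1 = -4, v = (-4, 0, -4), so v_3 = -4.

-4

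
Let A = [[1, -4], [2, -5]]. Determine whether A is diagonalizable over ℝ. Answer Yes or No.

Yes

Characteristic polynomial: p(λ) = λ^2 + 4λ + 3 = (λ + 1)(λ + 3).
All 2 eigenvalues are distinct, so A is diagonalizable.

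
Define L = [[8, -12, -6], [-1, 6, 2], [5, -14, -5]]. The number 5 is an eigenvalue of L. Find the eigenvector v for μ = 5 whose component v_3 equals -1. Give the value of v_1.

L − 5I = [[3, -12, -6], [-1, 1, 2], [5, -14, -10]].
Solving (L − 5I)v = 0 gives the eigenspace spanned by (-2, 0, -1).
With v_3 = -1, v = (-2, 0, -1), so v_1 = -2.

-2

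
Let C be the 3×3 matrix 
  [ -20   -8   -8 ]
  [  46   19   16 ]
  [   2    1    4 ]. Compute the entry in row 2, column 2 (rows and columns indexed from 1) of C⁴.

Characteristic polynomial: μ^3 - 3μ^2 - 16μ + 48 = (μ - 4)(μ - 3)(μ + 4), so the eigenvalues are -4, 3, 4.
μ=3: eigenvector (0, 1, -1).
μ=-4: eigenvector (1, -2, 0).
μ=4: eigenvector (-1, 2, 1).
P = [[0, 1, -1], [1, -2, 2], [-1, 0, 1]], D = diag(3, -4, 4), P⁻¹ = [[2, 1, 0], [3, 1, 1], [2, 1, 1]].
C⁴ = P·diag(81, 256, 256)·P⁻¹ = [[256, 0, 0], [-350, 81, 0], [350, 175, 256]].
The requested entry is 81.

81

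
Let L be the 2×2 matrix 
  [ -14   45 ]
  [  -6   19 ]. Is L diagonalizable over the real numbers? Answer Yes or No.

Yes

Characteristic polynomial: p(t) = t^2 - 5t + 4 = (t - 4)(t - 1).
All 2 eigenvalues are distinct, so L is diagonalizable.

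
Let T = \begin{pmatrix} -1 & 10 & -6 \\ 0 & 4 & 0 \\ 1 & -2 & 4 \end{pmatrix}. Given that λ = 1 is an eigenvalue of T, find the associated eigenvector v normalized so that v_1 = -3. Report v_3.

T − 1I = [[-2, 10, -6], [0, 3, 0], [1, -2, 3]].
Solving (T − 1I)v = 0 gives the eigenspace spanned by (-3, 0, 1).
With v_1 = -3, v = (-3, 0, 1), so v_3 = 1.

1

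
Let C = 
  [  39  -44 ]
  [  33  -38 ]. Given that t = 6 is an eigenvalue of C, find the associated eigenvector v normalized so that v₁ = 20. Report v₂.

15

C − 6I = [[33, -44], [33, -44]].
Solving (C − 6I)v = 0 gives the eigenspace spanned by (20, 15).
With v₁ = 20, v = (20, 15), so v₂ = 15.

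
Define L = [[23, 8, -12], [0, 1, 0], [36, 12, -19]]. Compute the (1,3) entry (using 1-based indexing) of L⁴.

-1248

Characteristic polynomial: r^3 - 5r^2 - r + 5 = (r - 5)(r - 1)(r + 1), so the eigenvalues are -1, 1, 5.
r=-1: eigenvector (1, 0, 2).
r=1: eigenvector (-2, 1, -3).
r=5: eigenvector (-2, 0, -3).
P = [[1, -2, -2], [0, 1, 0], [2, -3, -3]], D = diag(-1, 1, 5), P⁻¹ = [[-3, 0, 2], [0, 1, 0], [-2, -1, 1]].
L⁴ = P·diag(1, 1, 625)·P⁻¹ = [[2497, 1248, -1248], [0, 1, 0], [3744, 1872, -1871]].
The requested entry is -1248.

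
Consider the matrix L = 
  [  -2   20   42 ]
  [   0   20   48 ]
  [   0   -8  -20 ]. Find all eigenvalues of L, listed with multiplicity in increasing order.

Characteristic polynomial: p(s) = s^3 + 2s^2 - 16s - 32 = (s - 4)(s + 2)(s + 4).
Roots (with multiplicity): -4, -2, 4.

-4, -2, 4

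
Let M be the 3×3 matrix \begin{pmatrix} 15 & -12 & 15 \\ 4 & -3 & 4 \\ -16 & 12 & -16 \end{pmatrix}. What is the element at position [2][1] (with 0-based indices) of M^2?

Characteristic polynomial: s^3 + 4s^2 + 3s = s(s + 1)(s + 3), so the eigenvalues are -3, -1, 0.
s=-3: eigenvector (4, 1, -4).
s=-1: eigenvector (9, 2, -8).
s=0: eigenvector (-1, 0, 1).
P = [[4, 9, -1], [1, 2, 0], [-4, -8, 1]], D = diag(-3, -1, 0), P⁻¹ = [[-2, 1, -2], [1, 0, 1], [0, 4, 1]].
M² = P·diag(9, 1, 0)·P⁻¹ = [[-63, 36, -63], [-16, 9, -16], [64, -36, 64]].
The requested entry is -36.

-36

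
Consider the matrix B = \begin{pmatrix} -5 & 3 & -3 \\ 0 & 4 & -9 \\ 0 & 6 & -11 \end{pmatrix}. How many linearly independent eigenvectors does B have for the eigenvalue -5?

B + 5I = [[0, 3, -3], [0, 9, -9], [0, 6, -6]].
This matrix has rank 1, so its null space has dimension 3 − 1 = 2.

2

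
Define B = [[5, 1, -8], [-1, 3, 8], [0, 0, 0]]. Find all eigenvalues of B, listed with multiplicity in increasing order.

Characteristic polynomial: p(λ) = λ^3 - 8λ^2 + 16λ = λ(λ - 4)^2.
Roots (with multiplicity): 0, 4, 4.

0, 4, 4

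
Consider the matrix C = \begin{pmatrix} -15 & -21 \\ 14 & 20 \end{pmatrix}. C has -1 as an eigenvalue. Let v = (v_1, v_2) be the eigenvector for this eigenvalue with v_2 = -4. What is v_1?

C + 1I = [[-14, -21], [14, 21]].
Solving (C + 1I)v = 0 gives the eigenspace spanned by (6, -4).
With v_2 = -4, v = (6, -4), so v_1 = 6.

6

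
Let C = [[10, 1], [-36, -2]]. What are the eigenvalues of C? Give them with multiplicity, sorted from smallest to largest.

4, 4

Characteristic polynomial: p(μ) = μ^2 - 8μ + 16 = (μ - 4)^2.
Roots (with multiplicity): 4, 4.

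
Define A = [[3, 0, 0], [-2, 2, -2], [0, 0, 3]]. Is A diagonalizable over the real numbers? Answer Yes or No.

Characteristic polynomial: p(λ) = λ^3 - 8λ^2 + 21λ - 18 = (λ - 3)^2(λ - 2).
λ = 3 has algebraic multiplicity 2; rank(A − 3I) = 1, so geometric multiplicity = 2.
Every eigenvalue has geometric = algebraic multiplicity, so A is diagonalizable.

Yes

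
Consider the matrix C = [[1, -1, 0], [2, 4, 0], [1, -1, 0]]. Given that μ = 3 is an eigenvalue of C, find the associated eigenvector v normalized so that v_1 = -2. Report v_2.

C − 3I = [[-2, -1, 0], [2, 1, 0], [1, -1, -3]].
Solving (C − 3I)v = 0 gives the eigenspace spanned by (-2, 4, -2).
With v_1 = -2, v = (-2, 4, -2), so v_2 = 4.

4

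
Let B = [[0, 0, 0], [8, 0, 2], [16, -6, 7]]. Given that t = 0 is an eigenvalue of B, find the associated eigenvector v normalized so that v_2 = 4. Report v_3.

B = [[0, 0, 0], [8, 0, 2], [16, -6, 7]].
Solving (B)v = 0 gives the eigenspace spanned by (-2, 4, 8).
With v_2 = 4, v = (-2, 4, 8), so v_3 = 8.

8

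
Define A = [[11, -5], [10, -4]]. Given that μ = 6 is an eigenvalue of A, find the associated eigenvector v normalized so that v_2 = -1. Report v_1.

-1

A − 6I = [[5, -5], [10, -10]].
Solving (A − 6I)v = 0 gives the eigenspace spanned by (-1, -1).
With v_2 = -1, v = (-1, -1), so v_1 = -1.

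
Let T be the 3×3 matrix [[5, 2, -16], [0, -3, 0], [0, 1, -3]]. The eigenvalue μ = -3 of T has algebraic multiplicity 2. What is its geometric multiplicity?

1

T + 3I = [[8, 2, -16], [0, 0, 0], [0, 1, 0]].
This matrix has rank 2, so its null space has dimension 3 − 2 = 1.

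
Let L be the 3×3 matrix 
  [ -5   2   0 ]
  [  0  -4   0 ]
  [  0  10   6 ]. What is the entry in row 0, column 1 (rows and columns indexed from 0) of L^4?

-738

Characteristic polynomial: r^3 + 3r^2 - 34r - 120 = (r - 6)(r + 4)(r + 5), so the eigenvalues are -5, -4, 6.
r=6: eigenvector (0, 0, 1).
r=-4: eigenvector (2, 1, -1).
r=-5: eigenvector (1, 0, 0).
P = [[0, 2, 1], [0, 1, 0], [1, -1, 0]], D = diag(6, -4, -5), P⁻¹ = [[0, 1, 1], [0, 1, 0], [1, -2, 0]].
L⁴ = P·diag(1296, 256, 625)·P⁻¹ = [[625, -738, 0], [0, 256, 0], [0, 1040, 1296]].
The requested entry is -738.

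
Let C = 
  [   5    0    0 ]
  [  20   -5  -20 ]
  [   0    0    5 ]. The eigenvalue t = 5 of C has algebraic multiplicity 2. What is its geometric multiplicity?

C − 5I = [[0, 0, 0], [20, -10, -20], [0, 0, 0]].
This matrix has rank 1, so its null space has dimension 3 − 1 = 2.

2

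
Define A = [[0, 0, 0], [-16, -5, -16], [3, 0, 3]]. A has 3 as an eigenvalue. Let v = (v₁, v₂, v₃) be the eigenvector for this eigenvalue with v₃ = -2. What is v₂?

4

A − 3I = [[-3, 0, 0], [-16, -8, -16], [3, 0, 0]].
Solving (A − 3I)v = 0 gives the eigenspace spanned by (0, 4, -2).
With v₃ = -2, v = (0, 4, -2), so v₂ = 4.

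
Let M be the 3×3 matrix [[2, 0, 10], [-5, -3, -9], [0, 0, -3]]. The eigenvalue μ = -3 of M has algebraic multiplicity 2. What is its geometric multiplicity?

1

M + 3I = [[5, 0, 10], [-5, 0, -9], [0, 0, 0]].
This matrix has rank 2, so its null space has dimension 3 − 2 = 1.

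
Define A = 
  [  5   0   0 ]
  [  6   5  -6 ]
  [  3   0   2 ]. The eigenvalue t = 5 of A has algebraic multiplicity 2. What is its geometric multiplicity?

A − 5I = [[0, 0, 0], [6, 0, -6], [3, 0, -3]].
This matrix has rank 1, so its null space has dimension 3 − 1 = 2.

2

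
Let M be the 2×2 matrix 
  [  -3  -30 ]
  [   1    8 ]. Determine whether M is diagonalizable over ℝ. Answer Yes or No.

Yes

Characteristic polynomial: p(s) = s^2 - 5s + 6 = (s - 3)(s - 2).
All 2 eigenvalues are distinct, so M is diagonalizable.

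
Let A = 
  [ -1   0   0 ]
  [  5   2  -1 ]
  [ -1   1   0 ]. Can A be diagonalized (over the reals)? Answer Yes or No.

No

Characteristic polynomial: p(s) = s^3 - s^2 - s + 1 = (s - 1)^2(s + 1).
s = 1 has algebraic multiplicity 2; rank(A − 1I) = 2, so geometric multiplicity = 1.
Geometric multiplicity < algebraic multiplicity, so A is not diagonalizable.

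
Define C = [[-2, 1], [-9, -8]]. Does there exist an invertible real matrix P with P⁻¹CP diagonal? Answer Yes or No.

No

Characteristic polynomial: p(s) = s^2 + 10s + 25 = (s + 5)^2.
s = -5 has algebraic multiplicity 2; rank(C + 5I) = 1, so geometric multiplicity = 1.
Geometric multiplicity < algebraic multiplicity, so C is not diagonalizable.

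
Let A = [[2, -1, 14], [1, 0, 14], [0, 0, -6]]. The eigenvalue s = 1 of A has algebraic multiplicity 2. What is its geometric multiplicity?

1

A − 1I = [[1, -1, 14], [1, -1, 14], [0, 0, -7]].
This matrix has rank 2, so its null space has dimension 3 − 2 = 1.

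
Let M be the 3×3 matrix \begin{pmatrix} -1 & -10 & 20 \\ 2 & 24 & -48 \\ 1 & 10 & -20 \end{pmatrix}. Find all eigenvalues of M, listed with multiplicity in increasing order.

-1, 0, 4

Characteristic polynomial: p(t) = t^3 - 3t^2 - 4t = t(t - 4)(t + 1).
Roots (with multiplicity): -1, 0, 4.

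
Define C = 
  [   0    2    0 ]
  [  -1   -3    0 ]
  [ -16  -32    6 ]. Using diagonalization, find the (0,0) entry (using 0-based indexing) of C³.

Characteristic polynomial: r^3 - 3r^2 - 16r - 12 = (r - 6)(r + 1)(r + 2), so the eigenvalues are -2, -1, 6.
r=-1: eigenvector (2, -1, 0).
r=-2: eigenvector (-1, 1, 2).
r=6: eigenvector (0, 0, 1).
P = [[2, -1, 0], [-1, 1, 0], [0, 2, 1]], D = diag(-1, -2, 6), P⁻¹ = [[1, 1, 0], [1, 2, 0], [-2, -4, 1]].
C³ = P·diag(-1, -8, 216)·P⁻¹ = [[6, 14, 0], [-7, -15, 0], [-448, -896, 216]].
The requested entry is 6.

6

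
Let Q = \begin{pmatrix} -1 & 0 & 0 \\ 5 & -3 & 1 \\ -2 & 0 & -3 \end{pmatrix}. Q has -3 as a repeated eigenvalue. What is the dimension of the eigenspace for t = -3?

1

Q + 3I = [[2, 0, 0], [5, 0, 1], [-2, 0, 0]].
This matrix has rank 2, so its null space has dimension 3 − 2 = 1.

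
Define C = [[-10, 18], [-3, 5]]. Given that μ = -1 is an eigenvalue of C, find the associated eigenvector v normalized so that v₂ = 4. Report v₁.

C + 1I = [[-9, 18], [-3, 6]].
Solving (C + 1I)v = 0 gives the eigenspace spanned by (8, 4).
With v₂ = 4, v = (8, 4), so v₁ = 8.

8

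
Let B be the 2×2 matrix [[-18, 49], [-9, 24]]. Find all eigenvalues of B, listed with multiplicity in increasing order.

Characteristic polynomial: p(r) = r^2 - 6r + 9 = (r - 3)^2.
Roots (with multiplicity): 3, 3.

3, 3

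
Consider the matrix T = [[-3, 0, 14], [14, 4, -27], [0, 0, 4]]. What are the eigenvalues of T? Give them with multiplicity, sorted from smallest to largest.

-3, 4, 4

Characteristic polynomial: p(μ) = μ^3 - 5μ^2 - 8μ + 48 = (μ - 4)^2(μ + 3).
Roots (with multiplicity): -3, 4, 4.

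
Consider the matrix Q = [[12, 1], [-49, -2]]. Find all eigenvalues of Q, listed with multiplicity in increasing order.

Characteristic polynomial: p(λ) = λ^2 - 10λ + 25 = (λ - 5)^2.
Roots (with multiplicity): 5, 5.

5, 5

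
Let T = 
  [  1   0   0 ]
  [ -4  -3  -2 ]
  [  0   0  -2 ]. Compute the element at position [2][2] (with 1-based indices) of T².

Characteristic polynomial: λ^3 + 4λ^2 + λ - 6 = (λ - 1)(λ + 2)(λ + 3), so the eigenvalues are -3, -2, 1.
λ=-3: eigenvector (0, 1, 0).
λ=1: eigenvector (1, -1, 0).
λ=-2: eigenvector (0, -2, 1).
P = [[0, 1, 0], [1, -1, -2], [0, 0, 1]], D = diag(-3, 1, -2), P⁻¹ = [[1, 1, 2], [1, 0, 0], [0, 0, 1]].
T² = P·diag(9, 1, 4)·P⁻¹ = [[1, 0, 0], [8, 9, 10], [0, 0, 4]].
The requested entry is 9.

9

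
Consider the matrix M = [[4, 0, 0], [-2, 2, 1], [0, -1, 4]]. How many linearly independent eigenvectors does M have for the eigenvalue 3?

1

M − 3I = [[1, 0, 0], [-2, -1, 1], [0, -1, 1]].
This matrix has rank 2, so its null space has dimension 3 − 2 = 1.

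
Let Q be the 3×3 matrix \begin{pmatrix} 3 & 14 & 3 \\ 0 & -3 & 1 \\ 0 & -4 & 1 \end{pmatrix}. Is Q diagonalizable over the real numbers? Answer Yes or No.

No

Characteristic polynomial: p(t) = t^3 - t^2 - 5t - 3 = (t - 3)(t + 1)^2.
t = -1 has algebraic multiplicity 2; rank(Q + 1I) = 2, so geometric multiplicity = 1.
Geometric multiplicity < algebraic multiplicity, so Q is not diagonalizable.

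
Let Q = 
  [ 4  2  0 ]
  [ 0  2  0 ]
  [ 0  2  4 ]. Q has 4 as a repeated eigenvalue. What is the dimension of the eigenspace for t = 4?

2

Q − 4I = [[0, 2, 0], [0, -2, 0], [0, 2, 0]].
This matrix has rank 1, so its null space has dimension 3 − 1 = 2.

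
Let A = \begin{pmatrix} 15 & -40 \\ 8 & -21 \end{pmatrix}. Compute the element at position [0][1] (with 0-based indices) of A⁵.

Characteristic polynomial: r^2 + 6r + 5 = (r + 1)(r + 5), so the eigenvalues are -5, -1.
r=-1: eigenvector (-5, -2).
r=-5: eigenvector (-2, -1).
P = [[-5, -2], [-2, -1]], D = diag(-1, -5), P⁻¹ = [[-1, 2], [2, -5]].
A⁵ = P·diag(-1, -3125)·P⁻¹ = [[12495, -31240], [6248, -15621]].
The requested entry is -31240.

-31240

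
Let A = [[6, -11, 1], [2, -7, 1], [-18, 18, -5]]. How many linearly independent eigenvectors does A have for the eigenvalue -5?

1

A + 5I = [[11, -11, 1], [2, -2, 1], [-18, 18, 0]].
This matrix has rank 2, so its null space has dimension 3 − 2 = 1.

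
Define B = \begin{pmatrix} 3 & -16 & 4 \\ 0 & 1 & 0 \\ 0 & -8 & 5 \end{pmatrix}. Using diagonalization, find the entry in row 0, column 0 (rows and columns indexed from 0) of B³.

Characteristic polynomial: t^3 - 9t^2 + 23t - 15 = (t - 5)(t - 3)(t - 1), so the eigenvalues are 1, 3, 5.
t=3: eigenvector (1, 0, 0).
t=1: eigenvector (4, 1, 2).
t=5: eigenvector (2, 0, 1).
P = [[1, 4, 2], [0, 1, 0], [0, 2, 1]], D = diag(3, 1, 5), P⁻¹ = [[1, 0, -2], [0, 1, 0], [0, -2, 1]].
B³ = P·diag(27, 1, 125)·P⁻¹ = [[27, -496, 196], [0, 1, 0], [0, -248, 125]].
The requested entry is 27.

27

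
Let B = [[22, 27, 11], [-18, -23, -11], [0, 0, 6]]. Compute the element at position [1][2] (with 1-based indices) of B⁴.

-1107

Characteristic polynomial: λ^3 - 5λ^2 - 26λ + 120 = (λ - 6)(λ - 4)(λ + 5), so the eigenvalues are -5, 4, 6.
λ=4: eigenvector (3, -2, 0).
λ=-5: eigenvector (-1, 1, 0).
λ=6: eigenvector (1, -1, 1).
P = [[3, -1, 1], [-2, 1, -1], [0, 0, 1]], D = diag(4, -5, 6), P⁻¹ = [[1, 1, 0], [2, 3, 1], [0, 0, 1]].
B⁴ = P·diag(256, 625, 1296)·P⁻¹ = [[-482, -1107, 671], [738, 1363, -671], [0, 0, 1296]].
The requested entry is -1107.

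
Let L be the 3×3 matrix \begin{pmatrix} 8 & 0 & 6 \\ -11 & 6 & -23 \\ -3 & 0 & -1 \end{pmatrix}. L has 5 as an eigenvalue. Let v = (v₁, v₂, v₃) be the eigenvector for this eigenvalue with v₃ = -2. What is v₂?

L − 5I = [[3, 0, 6], [-11, 1, -23], [-3, 0, -6]].
Solving (L − 5I)v = 0 gives the eigenspace spanned by (4, -2, -2).
With v₃ = -2, v = (4, -2, -2), so v₂ = -2.

-2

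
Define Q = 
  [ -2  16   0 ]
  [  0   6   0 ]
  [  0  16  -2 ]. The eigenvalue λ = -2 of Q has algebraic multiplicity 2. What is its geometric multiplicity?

Q + 2I = [[0, 16, 0], [0, 8, 0], [0, 16, 0]].
This matrix has rank 1, so its null space has dimension 3 − 1 = 2.

2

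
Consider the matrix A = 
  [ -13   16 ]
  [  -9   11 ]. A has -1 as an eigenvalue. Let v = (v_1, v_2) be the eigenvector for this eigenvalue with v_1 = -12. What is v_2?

A + 1I = [[-12, 16], [-9, 12]].
Solving (A + 1I)v = 0 gives the eigenspace spanned by (-12, -9).
With v_1 = -12, v = (-12, -9), so v_2 = -9.

-9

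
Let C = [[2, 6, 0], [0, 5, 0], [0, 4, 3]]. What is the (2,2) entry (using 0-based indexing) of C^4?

81

Characteristic polynomial: t^3 - 10t^2 + 31t - 30 = (t - 5)(t - 3)(t - 2), so the eigenvalues are 2, 3, 5.
t=2: eigenvector (1, 0, 0).
t=5: eigenvector (2, 1, 2).
t=3: eigenvector (0, 0, 1).
P = [[1, 2, 0], [0, 1, 0], [0, 2, 1]], D = diag(2, 5, 3), P⁻¹ = [[1, -2, 0], [0, 1, 0], [0, -2, 1]].
C⁴ = P·diag(16, 625, 81)·P⁻¹ = [[16, 1218, 0], [0, 625, 0], [0, 1088, 81]].
The requested entry is 81.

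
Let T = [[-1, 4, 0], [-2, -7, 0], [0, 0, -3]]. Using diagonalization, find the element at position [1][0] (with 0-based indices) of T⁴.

Characteristic polynomial: μ^3 + 11μ^2 + 39μ + 45 = (μ + 3)^2(μ + 5), so the eigenvalues are -5, -3, -3.
μ=-3: eigenvector (0, 0, 1).
μ=-5: eigenvector (-1, 1, 0).
μ=-3: eigenvector (2, -1, 0).
P = [[0, -1, 2], [0, 1, -1], [1, 0, 0]], D = diag(-3, -5, -3), P⁻¹ = [[0, 0, 1], [1, 2, 0], [1, 1, 0]].
T⁴ = P·diag(81, 625, 81)·P⁻¹ = [[-463, -1088, 0], [544, 1169, 0], [0, 0, 81]].
The requested entry is 544.

544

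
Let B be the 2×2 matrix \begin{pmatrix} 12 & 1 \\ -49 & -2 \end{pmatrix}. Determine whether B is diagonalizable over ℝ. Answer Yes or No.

Characteristic polynomial: p(μ) = μ^2 - 10μ + 25 = (μ - 5)^2.
μ = 5 has algebraic multiplicity 2; rank(B − 5I) = 1, so geometric multiplicity = 1.
Geometric multiplicity < algebraic multiplicity, so B is not diagonalizable.

No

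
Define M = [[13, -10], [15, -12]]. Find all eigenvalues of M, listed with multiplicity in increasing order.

Characteristic polynomial: p(λ) = λ^2 - λ - 6 = (λ - 3)(λ + 2).
Roots (with multiplicity): -2, 3.

-2, 3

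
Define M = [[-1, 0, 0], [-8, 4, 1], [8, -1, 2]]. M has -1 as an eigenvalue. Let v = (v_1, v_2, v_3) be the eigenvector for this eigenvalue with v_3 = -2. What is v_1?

1

M + 1I = [[0, 0, 0], [-8, 5, 1], [8, -1, 3]].
Solving (M + 1I)v = 0 gives the eigenspace spanned by (1, 2, -2).
With v_3 = -2, v = (1, 2, -2), so v_1 = 1.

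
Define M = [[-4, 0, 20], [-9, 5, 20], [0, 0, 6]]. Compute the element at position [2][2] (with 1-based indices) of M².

25

Characteristic polynomial: r^3 - 7r^2 - 14r + 120 = (r - 6)(r - 5)(r + 4), so the eigenvalues are -4, 5, 6.
r=-4: eigenvector (1, 1, 0).
r=5: eigenvector (0, 1, 0).
r=6: eigenvector (2, 2, 1).
P = [[1, 0, 2], [1, 1, 2], [0, 0, 1]], D = diag(-4, 5, 6), P⁻¹ = [[1, 0, -2], [-1, 1, 0], [0, 0, 1]].
M² = P·diag(16, 25, 36)·P⁻¹ = [[16, 0, 40], [-9, 25, 40], [0, 0, 36]].
The requested entry is 25.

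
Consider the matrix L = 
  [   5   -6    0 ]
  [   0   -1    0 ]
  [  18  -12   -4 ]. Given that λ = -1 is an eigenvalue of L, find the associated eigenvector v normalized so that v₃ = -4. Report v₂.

-2

L + 1I = [[6, -6, 0], [0, 0, 0], [18, -12, -3]].
Solving (L + 1I)v = 0 gives the eigenspace spanned by (-2, -2, -4).
With v₃ = -4, v = (-2, -2, -4), so v₂ = -2.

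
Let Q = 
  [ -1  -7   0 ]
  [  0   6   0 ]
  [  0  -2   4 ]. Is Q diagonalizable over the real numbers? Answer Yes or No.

Yes

Characteristic polynomial: p(r) = r^3 - 9r^2 + 14r + 24 = (r - 6)(r - 4)(r + 1).
All 3 eigenvalues are distinct, so Q is diagonalizable.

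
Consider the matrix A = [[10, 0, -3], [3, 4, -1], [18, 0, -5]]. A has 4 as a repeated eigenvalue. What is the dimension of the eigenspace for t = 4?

A − 4I = [[6, 0, -3], [3, 0, -1], [18, 0, -9]].
This matrix has rank 2, so its null space has dimension 3 − 2 = 1.

1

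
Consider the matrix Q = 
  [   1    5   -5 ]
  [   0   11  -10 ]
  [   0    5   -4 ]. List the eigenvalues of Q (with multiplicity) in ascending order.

Characteristic polynomial: p(r) = r^3 - 8r^2 + 13r - 6 = (r - 6)(r - 1)^2.
Roots (with multiplicity): 1, 1, 6.

1, 1, 6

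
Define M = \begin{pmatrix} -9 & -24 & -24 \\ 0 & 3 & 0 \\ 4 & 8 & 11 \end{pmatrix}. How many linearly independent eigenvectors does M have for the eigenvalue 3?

2

M − 3I = [[-12, -24, -24], [0, 0, 0], [4, 8, 8]].
This matrix has rank 1, so its null space has dimension 3 − 1 = 2.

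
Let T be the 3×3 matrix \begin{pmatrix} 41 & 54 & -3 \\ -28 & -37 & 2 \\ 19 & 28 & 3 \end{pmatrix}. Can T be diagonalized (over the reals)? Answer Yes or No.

Characteristic polynomial: p(s) = s^3 - 7s^2 + 8s + 16 = (s - 4)^2(s + 1).
s = 4 has algebraic multiplicity 2; rank(T − 4I) = 2, so geometric multiplicity = 1.
Geometric multiplicity < algebraic multiplicity, so T is not diagonalizable.

No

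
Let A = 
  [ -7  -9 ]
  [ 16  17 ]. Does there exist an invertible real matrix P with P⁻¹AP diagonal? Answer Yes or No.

No

Characteristic polynomial: p(r) = r^2 - 10r + 25 = (r - 5)^2.
r = 5 has algebraic multiplicity 2; rank(A − 5I) = 1, so geometric multiplicity = 1.
Geometric multiplicity < algebraic multiplicity, so A is not diagonalizable.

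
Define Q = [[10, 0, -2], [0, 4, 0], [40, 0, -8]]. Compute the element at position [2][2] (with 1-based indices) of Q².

16

Characteristic polynomial: t^3 - 6t^2 + 8t = t(t - 4)(t - 2), so the eigenvalues are 0, 2, 4.
t=0: eigenvector (-1, 0, -5).
t=4: eigenvector (0, 1, 0).
t=2: eigenvector (1, 0, 4).
P = [[-1, 0, 1], [0, 1, 0], [-5, 0, 4]], D = diag(0, 4, 2), P⁻¹ = [[4, 0, -1], [0, 1, 0], [5, 0, -1]].
Q² = P·diag(0, 16, 4)·P⁻¹ = [[20, 0, -4], [0, 16, 0], [80, 0, -16]].
The requested entry is 16.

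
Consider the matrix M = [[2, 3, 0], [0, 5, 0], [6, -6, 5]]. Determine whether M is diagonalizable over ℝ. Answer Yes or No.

Characteristic polynomial: p(r) = r^3 - 12r^2 + 45r - 50 = (r - 5)^2(r - 2).
r = 5 has algebraic multiplicity 2; rank(M − 5I) = 1, so geometric multiplicity = 2.
Every eigenvalue has geometric = algebraic multiplicity, so M is diagonalizable.

Yes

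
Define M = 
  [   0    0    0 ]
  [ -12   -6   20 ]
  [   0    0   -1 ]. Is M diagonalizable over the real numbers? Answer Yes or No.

Yes

Characteristic polynomial: p(λ) = λ^3 + 7λ^2 + 6λ = λ(λ + 1)(λ + 6).
All 3 eigenvalues are distinct, so M is diagonalizable.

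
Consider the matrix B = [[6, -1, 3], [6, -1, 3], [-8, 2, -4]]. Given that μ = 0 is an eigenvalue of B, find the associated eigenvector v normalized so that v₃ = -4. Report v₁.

2

B = [[6, -1, 3], [6, -1, 3], [-8, 2, -4]].
Solving (B)v = 0 gives the eigenspace spanned by (2, 0, -4).
With v₃ = -4, v = (2, 0, -4), so v₁ = 2.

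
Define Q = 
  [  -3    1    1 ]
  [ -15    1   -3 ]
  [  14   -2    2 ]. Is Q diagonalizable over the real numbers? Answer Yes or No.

Characteristic polynomial: p(r) = r^3 - 12r - 16 = (r - 4)(r + 2)^2.
r = -2 has algebraic multiplicity 2; rank(Q + 2I) = 2, so geometric multiplicity = 1.
Geometric multiplicity < algebraic multiplicity, so Q is not diagonalizable.

No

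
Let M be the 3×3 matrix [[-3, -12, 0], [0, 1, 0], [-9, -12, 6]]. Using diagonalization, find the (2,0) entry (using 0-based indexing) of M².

-27

Characteristic polynomial: t^3 - 4t^2 - 15t + 18 = (t - 6)(t - 1)(t + 3), so the eigenvalues are -3, 1, 6.
t=6: eigenvector (0, 0, 1).
t=1: eigenvector (-3, 1, -3).
t=-3: eigenvector (1, 0, 1).
P = [[0, -3, 1], [0, 1, 0], [1, -3, 1]], D = diag(6, 1, -3), P⁻¹ = [[-1, 0, 1], [0, 1, 0], [1, 3, 0]].
M² = P·diag(36, 1, 9)·P⁻¹ = [[9, 24, 0], [0, 1, 0], [-27, 24, 36]].
The requested entry is -27.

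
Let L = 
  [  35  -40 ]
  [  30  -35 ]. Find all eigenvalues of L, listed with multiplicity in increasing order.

-5, 5

Characteristic polynomial: p(t) = t^2 - 25 = (t - 5)(t + 5).
Roots (with multiplicity): -5, 5.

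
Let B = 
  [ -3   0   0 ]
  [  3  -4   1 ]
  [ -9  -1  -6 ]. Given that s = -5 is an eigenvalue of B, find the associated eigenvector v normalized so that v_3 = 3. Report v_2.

B + 5I = [[2, 0, 0], [3, 1, 1], [-9, -1, -1]].
Solving (B + 5I)v = 0 gives the eigenspace spanned by (0, -3, 3).
With v_3 = 3, v = (0, -3, 3), so v_2 = -3.

-3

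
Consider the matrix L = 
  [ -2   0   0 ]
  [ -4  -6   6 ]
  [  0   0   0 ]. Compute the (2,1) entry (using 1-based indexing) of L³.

Characteristic polynomial: λ^3 + 8λ^2 + 12λ = λ(λ + 2)(λ + 6), so the eigenvalues are -6, -2, 0.
λ=-2: eigenvector (1, -1, 0).
λ=-6: eigenvector (0, 1, 0).
λ=0: eigenvector (0, 1, 1).
P = [[1, 0, 0], [-1, 1, 1], [0, 0, 1]], D = diag(-2, -6, 0), P⁻¹ = [[1, 0, 0], [1, 1, -1], [0, 0, 1]].
L³ = P·diag(-8, -216, 0)·P⁻¹ = [[-8, 0, 0], [-208, -216, 216], [0, 0, 0]].
The requested entry is -208.

-208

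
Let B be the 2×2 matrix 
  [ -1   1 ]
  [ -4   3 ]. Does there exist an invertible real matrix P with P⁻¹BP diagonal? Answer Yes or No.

Characteristic polynomial: p(r) = r^2 - 2r + 1 = (r - 1)^2.
r = 1 has algebraic multiplicity 2; rank(B − 1I) = 1, so geometric multiplicity = 1.
Geometric multiplicity < algebraic multiplicity, so B is not diagonalizable.

No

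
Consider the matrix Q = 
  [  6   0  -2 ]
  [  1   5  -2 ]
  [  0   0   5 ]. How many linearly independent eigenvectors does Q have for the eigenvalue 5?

Q − 5I = [[1, 0, -2], [1, 0, -2], [0, 0, 0]].
This matrix has rank 1, so its null space has dimension 3 − 1 = 2.

2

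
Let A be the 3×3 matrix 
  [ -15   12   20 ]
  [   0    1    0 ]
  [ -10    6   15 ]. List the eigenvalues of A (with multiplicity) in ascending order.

-5, 1, 5

Characteristic polynomial: p(λ) = λ^3 - λ^2 - 25λ + 25 = (λ - 5)(λ - 1)(λ + 5).
Roots (with multiplicity): -5, 1, 5.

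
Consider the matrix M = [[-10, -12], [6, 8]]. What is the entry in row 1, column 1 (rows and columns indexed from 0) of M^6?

Characteristic polynomial: s^2 + 2s - 8 = (s - 2)(s + 4), so the eigenvalues are -4, 2.
s=-4: eigenvector (-2, 1).
s=2: eigenvector (-1, 1).
P = [[-2, -1], [1, 1]], D = diag(-4, 2), P⁻¹ = [[-1, -1], [1, 2]].
M⁶ = P·diag(4096, 64)·P⁻¹ = [[8128, 8064], [-4032, -3968]].
The requested entry is -3968.

-3968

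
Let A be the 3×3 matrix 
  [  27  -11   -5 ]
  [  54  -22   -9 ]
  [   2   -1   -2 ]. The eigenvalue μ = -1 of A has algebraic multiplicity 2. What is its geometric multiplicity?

1

A + 1I = [[28, -11, -5], [54, -21, -9], [2, -1, -1]].
This matrix has rank 2, so its null space has dimension 3 − 2 = 1.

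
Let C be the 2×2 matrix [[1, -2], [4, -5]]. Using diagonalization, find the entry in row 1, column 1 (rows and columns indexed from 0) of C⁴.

Characteristic polynomial: λ^2 + 4λ + 3 = (λ + 1)(λ + 3), so the eigenvalues are -3, -1.
λ=-3: eigenvector (1, 2).
λ=-1: eigenvector (-1, -1).
P = [[1, -1], [2, -1]], D = diag(-3, -1), P⁻¹ = [[-1, 1], [-2, 1]].
C⁴ = P·diag(81, 1)·P⁻¹ = [[-79, 80], [-160, 161]].
The requested entry is 161.

161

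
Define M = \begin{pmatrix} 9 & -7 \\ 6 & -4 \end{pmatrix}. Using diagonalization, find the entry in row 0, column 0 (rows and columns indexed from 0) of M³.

Characteristic polynomial: μ^2 - 5μ + 6 = (μ - 3)(μ - 2), so the eigenvalues are 2, 3.
μ=2: eigenvector (1, 1).
μ=3: eigenvector (7, 6).
P = [[1, 7], [1, 6]], D = diag(2, 3), P⁻¹ = [[-6, 7], [1, -1]].
M³ = P·diag(8, 27)·P⁻¹ = [[141, -133], [114, -106]].
The requested entry is 141.

141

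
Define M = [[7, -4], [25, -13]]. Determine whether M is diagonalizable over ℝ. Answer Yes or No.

Characteristic polynomial: p(t) = t^2 + 6t + 9 = (t + 3)^2.
t = -3 has algebraic multiplicity 2; rank(M + 3I) = 1, so geometric multiplicity = 1.
Geometric multiplicity < algebraic multiplicity, so M is not diagonalizable.

No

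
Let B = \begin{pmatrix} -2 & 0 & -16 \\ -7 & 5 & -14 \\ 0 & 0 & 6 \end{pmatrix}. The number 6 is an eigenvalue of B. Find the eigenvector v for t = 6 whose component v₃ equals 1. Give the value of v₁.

-2

B − 6I = [[-8, 0, -16], [-7, -1, -14], [0, 0, 0]].
Solving (B − 6I)v = 0 gives the eigenspace spanned by (-2, 0, 1).
With v₃ = 1, v = (-2, 0, 1), so v₁ = -2.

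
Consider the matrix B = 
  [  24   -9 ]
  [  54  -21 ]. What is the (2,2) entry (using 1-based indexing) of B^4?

Characteristic polynomial: t^2 - 3t - 18 = (t - 6)(t + 3), so the eigenvalues are -3, 6.
t=-3: eigenvector (1, 3).
t=6: eigenvector (1, 2).
P = [[1, 1], [3, 2]], D = diag(-3, 6), P⁻¹ = [[-2, 1], [3, -1]].
B⁴ = P·diag(81, 1296)·P⁻¹ = [[3726, -1215], [7290, -2349]].
The requested entry is -2349.

-2349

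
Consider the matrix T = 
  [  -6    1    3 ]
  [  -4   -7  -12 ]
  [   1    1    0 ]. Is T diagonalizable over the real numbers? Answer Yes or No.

No

Characteristic polynomial: p(μ) = μ^3 + 13μ^2 + 55μ + 75 = (μ + 3)(μ + 5)^2.
μ = -5 has algebraic multiplicity 2; rank(T + 5I) = 2, so geometric multiplicity = 1.
Geometric multiplicity < algebraic multiplicity, so T is not diagonalizable.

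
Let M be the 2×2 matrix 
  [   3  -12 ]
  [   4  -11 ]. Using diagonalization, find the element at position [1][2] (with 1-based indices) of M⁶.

Characteristic polynomial: μ^2 + 8μ + 15 = (μ + 3)(μ + 5), so the eigenvalues are -5, -3.
μ=-3: eigenvector (-2, -1).
μ=-5: eigenvector (3, 2).
P = [[-2, 3], [-1, 2]], D = diag(-3, -5), P⁻¹ = [[-2, 3], [-1, 2]].
M⁶ = P·diag(729, 15625)·P⁻¹ = [[-43959, 89376], [-29792, 60313]].
The requested entry is 89376.

89376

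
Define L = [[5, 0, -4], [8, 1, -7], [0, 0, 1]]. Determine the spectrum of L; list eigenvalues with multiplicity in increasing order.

Characteristic polynomial: p(r) = r^3 - 7r^2 + 11r - 5 = (r - 5)(r - 1)^2.
Roots (with multiplicity): 1, 1, 5.

1, 1, 5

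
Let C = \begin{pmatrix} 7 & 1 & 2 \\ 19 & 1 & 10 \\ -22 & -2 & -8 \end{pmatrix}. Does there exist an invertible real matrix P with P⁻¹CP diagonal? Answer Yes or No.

Characteristic polynomial: p(μ) = μ^3 - 12μ + 16 = (μ - 2)^2(μ + 4).
μ = 2 has algebraic multiplicity 2; rank(C − 2I) = 2, so geometric multiplicity = 1.
Geometric multiplicity < algebraic multiplicity, so C is not diagonalizable.

No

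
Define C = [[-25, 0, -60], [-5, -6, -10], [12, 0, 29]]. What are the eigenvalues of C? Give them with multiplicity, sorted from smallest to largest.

Characteristic polynomial: p(r) = r^3 + 2r^2 - 29r - 30 = (r - 5)(r + 1)(r + 6).
Roots (with multiplicity): -6, -1, 5.

-6, -1, 5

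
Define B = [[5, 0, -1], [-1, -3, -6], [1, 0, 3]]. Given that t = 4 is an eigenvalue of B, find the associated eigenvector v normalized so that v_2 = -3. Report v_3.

B − 4I = [[1, 0, -1], [-1, -7, -6], [1, 0, -1]].
Solving (B − 4I)v = 0 gives the eigenspace spanned by (3, -3, 3).
With v_2 = -3, v = (3, -3, 3), so v_3 = 3.

3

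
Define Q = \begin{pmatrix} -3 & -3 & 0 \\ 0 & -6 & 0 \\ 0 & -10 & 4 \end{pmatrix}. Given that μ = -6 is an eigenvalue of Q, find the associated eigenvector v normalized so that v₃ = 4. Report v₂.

Q + 6I = [[3, -3, 0], [0, 0, 0], [0, -10, 10]].
Solving (Q + 6I)v = 0 gives the eigenspace spanned by (4, 4, 4).
With v₃ = 4, v = (4, 4, 4), so v₂ = 4.

4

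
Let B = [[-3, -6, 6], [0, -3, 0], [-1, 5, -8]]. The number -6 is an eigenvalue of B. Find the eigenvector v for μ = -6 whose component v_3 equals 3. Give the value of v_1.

-6

B + 6I = [[3, -6, 6], [0, 3, 0], [-1, 5, -2]].
Solving (B + 6I)v = 0 gives the eigenspace spanned by (-6, 0, 3).
With v_3 = 3, v = (-6, 0, 3), so v_1 = -6.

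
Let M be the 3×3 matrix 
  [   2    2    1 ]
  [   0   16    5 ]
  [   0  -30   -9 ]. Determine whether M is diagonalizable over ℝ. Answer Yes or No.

Characteristic polynomial: p(r) = r^3 - 9r^2 + 20r - 12 = (r - 6)(r - 2)(r - 1).
All 3 eigenvalues are distinct, so M is diagonalizable.

Yes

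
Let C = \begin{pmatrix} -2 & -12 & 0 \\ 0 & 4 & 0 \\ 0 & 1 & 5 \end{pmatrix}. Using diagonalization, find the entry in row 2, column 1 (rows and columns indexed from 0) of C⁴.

Characteristic polynomial: λ^3 - 7λ^2 + 2λ + 40 = (λ - 5)(λ - 4)(λ + 2), so the eigenvalues are -2, 4, 5.
λ=-2: eigenvector (1, 0, 0).
λ=5: eigenvector (0, 0, -1).
λ=4: eigenvector (-2, 1, -1).
P = [[1, 0, -2], [0, 0, 1], [0, -1, -1]], D = diag(-2, 5, 4), P⁻¹ = [[1, 2, 0], [0, -1, -1], [0, 1, 0]].
C⁴ = P·diag(16, 625, 256)·P⁻¹ = [[16, -480, 0], [0, 256, 0], [0, 369, 625]].
The requested entry is 369.

369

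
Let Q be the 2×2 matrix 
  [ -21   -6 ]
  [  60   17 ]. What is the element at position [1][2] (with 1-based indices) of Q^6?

Characteristic polynomial: λ^2 + 4λ + 3 = (λ + 1)(λ + 3), so the eigenvalues are -3, -1.
λ=-3: eigenvector (1, -3).
λ=-1: eigenvector (-3, 10).
P = [[1, -3], [-3, 10]], D = diag(-3, -1), P⁻¹ = [[10, 3], [3, 1]].
Q⁶ = P·diag(729, 1)·P⁻¹ = [[7281, 2184], [-21840, -6551]].
The requested entry is 2184.

2184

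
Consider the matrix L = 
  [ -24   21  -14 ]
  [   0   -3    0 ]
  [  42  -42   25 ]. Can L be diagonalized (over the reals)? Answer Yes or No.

Yes

Characteristic polynomial: p(λ) = λ^3 + 2λ^2 - 15λ - 36 = (λ - 4)(λ + 3)^2.
λ = -3 has algebraic multiplicity 2; rank(L + 3I) = 1, so geometric multiplicity = 2.
Every eigenvalue has geometric = algebraic multiplicity, so L is diagonalizable.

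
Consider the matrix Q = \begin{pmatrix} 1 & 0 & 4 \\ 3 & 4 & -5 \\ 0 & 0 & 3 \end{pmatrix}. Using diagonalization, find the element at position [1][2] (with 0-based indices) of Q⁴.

Characteristic polynomial: s^3 - 8s^2 + 19s - 12 = (s - 4)(s - 3)(s - 1), so the eigenvalues are 1, 3, 4.
s=4: eigenvector (0, 1, 0).
s=1: eigenvector (1, -1, 0).
s=3: eigenvector (2, -1, 1).
P = [[0, 1, 2], [1, -1, -1], [0, 0, 1]], D = diag(4, 1, 3), P⁻¹ = [[1, 1, -1], [1, 0, -2], [0, 0, 1]].
Q⁴ = P·diag(256, 1, 81)·P⁻¹ = [[1, 0, 160], [255, 256, -335], [0, 0, 81]].
The requested entry is -335.

-335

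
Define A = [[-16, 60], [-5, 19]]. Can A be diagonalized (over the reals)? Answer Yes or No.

Yes

Characteristic polynomial: p(μ) = μ^2 - 3μ - 4 = (μ - 4)(μ + 1).
All 2 eigenvalues are distinct, so A is diagonalizable.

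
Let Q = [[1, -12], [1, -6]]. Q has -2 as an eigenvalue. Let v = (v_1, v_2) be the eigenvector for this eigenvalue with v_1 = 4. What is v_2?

Q + 2I = [[3, -12], [1, -4]].
Solving (Q + 2I)v = 0 gives the eigenspace spanned by (4, 1).
With v_1 = 4, v = (4, 1), so v_2 = 1.

1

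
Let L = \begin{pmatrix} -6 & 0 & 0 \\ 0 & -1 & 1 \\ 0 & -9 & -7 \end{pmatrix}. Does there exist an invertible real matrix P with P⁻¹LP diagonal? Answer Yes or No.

Characteristic polynomial: p(λ) = λ^3 + 14λ^2 + 64λ + 96 = (λ + 4)^2(λ + 6).
λ = -4 has algebraic multiplicity 2; rank(L + 4I) = 2, so geometric multiplicity = 1.
Geometric multiplicity < algebraic multiplicity, so L is not diagonalizable.

No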